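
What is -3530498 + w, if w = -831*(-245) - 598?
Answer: -3327501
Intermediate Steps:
w = 202997 (w = 203595 - 598 = 202997)
-3530498 + w = -3530498 + 202997 = -3327501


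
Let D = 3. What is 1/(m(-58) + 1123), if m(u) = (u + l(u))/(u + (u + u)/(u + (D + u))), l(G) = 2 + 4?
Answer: 3219/3617875 ≈ 0.00088975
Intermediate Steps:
l(G) = 6
m(u) = (6 + u)/(u + 2*u/(3 + 2*u)) (m(u) = (u + 6)/(u + (u + u)/(u + (3 + u))) = (6 + u)/(u + (2*u)/(3 + 2*u)) = (6 + u)/(u + 2*u/(3 + 2*u)))
1/(m(-58) + 1123) = 1/((18 + 2*(-58)² + 15*(-58))/((-58)*(5 + 2*(-58))) + 1123) = 1/(-(18 + 2*3364 - 870)/(58*(5 - 116)) + 1123) = 1/(-1/58*(18 + 6728 - 870)/(-111) + 1123) = 1/(-1/58*(-1/111)*5876 + 1123) = 1/(2938/3219 + 1123) = 1/(3617875/3219) = 3219/3617875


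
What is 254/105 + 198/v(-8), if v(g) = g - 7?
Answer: -1132/105 ≈ -10.781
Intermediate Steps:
v(g) = -7 + g
254/105 + 198/v(-8) = 254/105 + 198/(-7 - 8) = 254*(1/105) + 198/(-15) = 254/105 + 198*(-1/15) = 254/105 - 66/5 = -1132/105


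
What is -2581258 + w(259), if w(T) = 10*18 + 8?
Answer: -2581070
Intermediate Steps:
w(T) = 188 (w(T) = 180 + 8 = 188)
-2581258 + w(259) = -2581258 + 188 = -2581070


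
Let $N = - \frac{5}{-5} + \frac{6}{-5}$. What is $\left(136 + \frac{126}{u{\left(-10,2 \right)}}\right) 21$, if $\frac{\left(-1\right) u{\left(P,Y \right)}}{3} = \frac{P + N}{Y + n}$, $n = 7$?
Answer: $\frac{61782}{17} \approx 3634.2$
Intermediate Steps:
$N = - \frac{1}{5}$ ($N = \left(-5\right) \left(- \frac{1}{5}\right) + 6 \left(- \frac{1}{5}\right) = 1 - \frac{6}{5} = - \frac{1}{5} \approx -0.2$)
$u{\left(P,Y \right)} = - \frac{3 \left(- \frac{1}{5} + P\right)}{7 + Y}$ ($u{\left(P,Y \right)} = - 3 \frac{P - \frac{1}{5}}{Y + 7} = - 3 \frac{- \frac{1}{5} + P}{7 + Y} = - \frac{3 \left(- \frac{1}{5} + P\right)}{7 + Y}$)
$\left(136 + \frac{126}{u{\left(-10,2 \right)}}\right) 21 = \left(136 + \frac{126}{\frac{3}{5} \frac{1}{7 + 2} \left(1 - -50\right)}\right) 21 = \left(136 + \frac{126}{\frac{3}{5} \cdot \frac{1}{9} \left(1 + 50\right)}\right) 21 = \left(136 + \frac{126}{\frac{3}{5} \cdot \frac{1}{9} \cdot 51}\right) 21 = \left(136 + \frac{126}{\frac{17}{5}}\right) 21 = \left(136 + 126 \cdot \frac{5}{17}\right) 21 = \left(136 + \frac{630}{17}\right) 21 = \frac{2942}{17} \cdot 21 = \frac{61782}{17}$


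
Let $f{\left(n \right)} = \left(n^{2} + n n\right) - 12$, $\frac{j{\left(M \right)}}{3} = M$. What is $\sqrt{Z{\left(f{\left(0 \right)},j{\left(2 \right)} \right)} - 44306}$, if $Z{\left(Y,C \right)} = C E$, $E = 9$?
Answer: $2 i \sqrt{11063} \approx 210.36 i$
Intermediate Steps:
$j{\left(M \right)} = 3 M$
$f{\left(n \right)} = -12 + 2 n^{2}$ ($f{\left(n \right)} = \left(n^{2} + n^{2}\right) - 12 = 2 n^{2} - 12 = -12 + 2 n^{2}$)
$Z{\left(Y,C \right)} = 9 C$ ($Z{\left(Y,C \right)} = C 9 = 9 C$)
$\sqrt{Z{\left(f{\left(0 \right)},j{\left(2 \right)} \right)} - 44306} = \sqrt{9 \cdot 3 \cdot 2 - 44306} = \sqrt{9 \cdot 6 - 44306} = \sqrt{54 - 44306} = \sqrt{-44252} = 2 i \sqrt{11063}$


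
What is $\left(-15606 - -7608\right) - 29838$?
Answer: $-37836$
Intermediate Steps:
$\left(-15606 - -7608\right) - 29838 = \left(-15606 + 7608\right) - 29838 = -7998 - 29838 = -37836$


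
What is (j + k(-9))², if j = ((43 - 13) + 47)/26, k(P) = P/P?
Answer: 10609/676 ≈ 15.694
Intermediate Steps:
k(P) = 1
j = 77/26 (j = (30 + 47)*(1/26) = 77*(1/26) = 77/26 ≈ 2.9615)
(j + k(-9))² = (77/26 + 1)² = (103/26)² = 10609/676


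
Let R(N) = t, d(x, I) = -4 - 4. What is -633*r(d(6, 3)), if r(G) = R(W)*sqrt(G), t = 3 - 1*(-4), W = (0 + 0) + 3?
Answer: -8862*I*sqrt(2) ≈ -12533.0*I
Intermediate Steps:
W = 3 (W = 0 + 3 = 3)
t = 7 (t = 3 + 4 = 7)
d(x, I) = -8
R(N) = 7
r(G) = 7*sqrt(G)
-633*r(d(6, 3)) = -4431*sqrt(-8) = -4431*2*I*sqrt(2) = -8862*I*sqrt(2)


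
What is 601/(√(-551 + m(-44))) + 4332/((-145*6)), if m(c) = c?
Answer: -722/145 - 601*I*√595/595 ≈ -4.9793 - 24.639*I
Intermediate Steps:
601/(√(-551 + m(-44))) + 4332/((-145*6)) = 601/(√(-551 - 44)) + 4332/((-145*6)) = 601/(√(-595)) + 4332/(-870) = 601/((I*√595)) + 4332*(-1/870) = 601*(-I*√595/595) - 722/145 = -601*I*√595/595 - 722/145 = -722/145 - 601*I*√595/595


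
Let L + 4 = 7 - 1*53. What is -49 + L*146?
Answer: -7349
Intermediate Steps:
L = -50 (L = -4 + (7 - 1*53) = -4 + (7 - 53) = -4 - 46 = -50)
-49 + L*146 = -49 - 50*146 = -49 - 7300 = -7349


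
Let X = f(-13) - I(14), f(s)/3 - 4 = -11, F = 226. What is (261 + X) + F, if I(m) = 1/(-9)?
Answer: 4195/9 ≈ 466.11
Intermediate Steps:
I(m) = -⅑
f(s) = -21 (f(s) = 12 + 3*(-11) = 12 - 33 = -21)
X = -188/9 (X = -21 - 1*(-⅑) = -21 + ⅑ = -188/9 ≈ -20.889)
(261 + X) + F = (261 - 188/9) + 226 = 2161/9 + 226 = 4195/9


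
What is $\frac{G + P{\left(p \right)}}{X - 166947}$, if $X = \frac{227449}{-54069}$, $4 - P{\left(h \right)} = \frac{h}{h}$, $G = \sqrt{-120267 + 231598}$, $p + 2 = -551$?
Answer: $- \frac{162207}{9026884792} - \frac{54069 \sqrt{111331}}{9026884792} \approx -0.0020165$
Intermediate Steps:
$p = -553$ ($p = -2 - 551 = -553$)
$G = \sqrt{111331} \approx 333.66$
$P{\left(h \right)} = 3$ ($P{\left(h \right)} = 4 - \frac{h}{h} = 4 - 1 = 3$)
$X = - \frac{227449}{54069}$ ($X = 227449 \left(- \frac{1}{54069}\right) = - \frac{227449}{54069} \approx -4.2066$)
$\frac{G + P{\left(p \right)}}{X - 166947} = \frac{\sqrt{111331} + 3}{- \frac{227449}{54069} - 166947} = \frac{3 + \sqrt{111331}}{- \frac{9026884792}{54069}} = \left(3 + \sqrt{111331}\right) \left(- \frac{54069}{9026884792}\right) = - \frac{162207}{9026884792} - \frac{54069 \sqrt{111331}}{9026884792}$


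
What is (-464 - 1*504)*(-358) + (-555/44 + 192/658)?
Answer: 5016392573/14476 ≈ 3.4653e+5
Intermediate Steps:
(-464 - 1*504)*(-358) + (-555/44 + 192/658) = (-464 - 504)*(-358) + (-555*1/44 + 192*(1/658)) = -968*(-358) + (-555/44 + 96/329) = 346544 - 178371/14476 = 5016392573/14476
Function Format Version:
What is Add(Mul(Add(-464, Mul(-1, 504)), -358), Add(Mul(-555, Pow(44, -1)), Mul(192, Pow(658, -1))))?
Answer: Rational(5016392573, 14476) ≈ 3.4653e+5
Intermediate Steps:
Add(Mul(Add(-464, Mul(-1, 504)), -358), Add(Mul(-555, Pow(44, -1)), Mul(192, Pow(658, -1)))) = Add(Mul(Add(-464, -504), -358), Add(Mul(-555, Rational(1, 44)), Mul(192, Rational(1, 658)))) = Add(Mul(-968, -358), Add(Rational(-555, 44), Rational(96, 329))) = Add(346544, Rational(-178371, 14476)) = Rational(5016392573, 14476)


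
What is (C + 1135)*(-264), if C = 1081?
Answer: -585024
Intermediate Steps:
(C + 1135)*(-264) = (1081 + 1135)*(-264) = 2216*(-264) = -585024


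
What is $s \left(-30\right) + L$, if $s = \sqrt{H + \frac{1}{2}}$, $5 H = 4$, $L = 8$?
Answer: $8 - 3 \sqrt{130} \approx -26.205$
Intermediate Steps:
$H = \frac{4}{5}$ ($H = \frac{1}{5} \cdot 4 = \frac{4}{5} \approx 0.8$)
$s = \frac{\sqrt{130}}{10}$ ($s = \sqrt{\frac{4}{5} + \frac{1}{2}} = \sqrt{\frac{13}{10}} = \frac{\sqrt{130}}{10} \approx 1.1402$)
$s \left(-30\right) + L = \frac{\sqrt{130}}{10} \left(-30\right) + 8 = - 3 \sqrt{130} + 8 = 8 - 3 \sqrt{130}$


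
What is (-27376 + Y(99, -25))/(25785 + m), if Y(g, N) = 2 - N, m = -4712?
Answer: -27349/21073 ≈ -1.2978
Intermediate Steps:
(-27376 + Y(99, -25))/(25785 + m) = (-27376 + (2 - 1*(-25)))/(25785 - 4712) = (-27376 + (2 + 25))/21073 = (-27376 + 27)*(1/21073) = -27349*1/21073 = -27349/21073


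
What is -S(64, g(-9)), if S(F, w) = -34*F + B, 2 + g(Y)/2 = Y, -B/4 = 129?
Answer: 2692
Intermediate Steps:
B = -516 (B = -4*129 = -516)
g(Y) = -4 + 2*Y
S(F, w) = -516 - 34*F (S(F, w) = -34*F - 516 = -516 - 34*F)
-S(64, g(-9)) = -(-516 - 34*64) = -(-516 - 2176) = -1*(-2692) = 2692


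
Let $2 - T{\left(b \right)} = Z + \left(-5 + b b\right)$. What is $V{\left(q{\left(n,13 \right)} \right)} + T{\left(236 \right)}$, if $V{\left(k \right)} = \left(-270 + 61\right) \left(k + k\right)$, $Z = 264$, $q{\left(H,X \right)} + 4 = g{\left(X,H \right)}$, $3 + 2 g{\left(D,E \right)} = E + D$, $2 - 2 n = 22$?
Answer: $-54281$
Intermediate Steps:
$n = -10$ ($n = 1 - 11 = -10$)
$g{\left(D,E \right)} = - \frac{3}{2} + \frac{D}{2} + \frac{E}{2}$ ($g{\left(D,E \right)} = - \frac{3}{2} + \frac{E + D}{2} = - \frac{3}{2} + \frac{D + E}{2} = - \frac{3}{2} + \left(\frac{D}{2} + \frac{E}{2}\right) = - \frac{3}{2} + \frac{D}{2} + \frac{E}{2}$)
$q{\left(H,X \right)} = - \frac{11}{2} + \frac{H}{2} + \frac{X}{2}$ ($q{\left(H,X \right)} = -4 + \left(- \frac{3}{2} + \frac{X}{2} + \frac{H}{2}\right) = -4 + \left(- \frac{3}{2} + \frac{H}{2} + \frac{X}{2}\right) = - \frac{11}{2} + \frac{H}{2} + \frac{X}{2}$)
$V{\left(k \right)} = - 418 k$ ($V{\left(k \right)} = - 209 \cdot 2 k = - 418 k$)
$T{\left(b \right)} = -257 - b^{2}$ ($T{\left(b \right)} = 2 - \left(264 + \left(-5 + b b\right)\right) = 2 - \left(264 + \left(-5 + b^{2}\right)\right) = 2 - \left(259 + b^{2}\right) = -257 - b^{2}$)
$V{\left(q{\left(n,13 \right)} \right)} + T{\left(236 \right)} = - 418 \left(- \frac{11}{2} + \frac{1}{2} \left(-10\right) + \frac{1}{2} \cdot 13\right) - 55953 = - 418 \left(- \frac{11}{2} - 5 + \frac{13}{2}\right) - 55953 = \left(-418\right) \left(-4\right) - 55953 = 1672 - 55953 = -54281$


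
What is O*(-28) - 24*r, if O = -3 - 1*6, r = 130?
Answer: -2868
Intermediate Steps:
O = -9 (O = -3 - 6 = -9)
O*(-28) - 24*r = -9*(-28) - 24*130 = 252 - 3120 = -2868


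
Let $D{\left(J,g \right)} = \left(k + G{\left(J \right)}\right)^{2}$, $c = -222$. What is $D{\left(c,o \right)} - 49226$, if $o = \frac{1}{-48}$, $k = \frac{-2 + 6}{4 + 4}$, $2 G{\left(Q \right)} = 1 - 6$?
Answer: $-49222$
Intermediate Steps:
$G{\left(Q \right)} = - \frac{5}{2}$ ($G{\left(Q \right)} = \frac{1 - 6}{2} = \frac{1}{2} \left(-5\right) = - \frac{5}{2}$)
$k = \frac{1}{2}$ ($k = \frac{4}{8} = 4 \cdot \frac{1}{8} = \frac{1}{2} \approx 0.5$)
$o = - \frac{1}{48} \approx -0.020833$
$D{\left(J,g \right)} = 4$ ($D{\left(J,g \right)} = \left(\frac{1}{2} - \frac{5}{2}\right)^{2} = \left(-2\right)^{2} = 4$)
$D{\left(c,o \right)} - 49226 = 4 - 49226 = -49222$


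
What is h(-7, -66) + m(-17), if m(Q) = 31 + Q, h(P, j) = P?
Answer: 7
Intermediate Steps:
h(-7, -66) + m(-17) = -7 + (31 - 17) = -7 + 14 = 7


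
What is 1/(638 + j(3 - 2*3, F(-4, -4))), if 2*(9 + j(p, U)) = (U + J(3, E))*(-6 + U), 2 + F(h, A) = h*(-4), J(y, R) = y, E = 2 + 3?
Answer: 1/697 ≈ 0.0014347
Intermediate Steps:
E = 5
F(h, A) = -2 - 4*h (F(h, A) = -2 + h*(-4) = -2 - 4*h)
j(p, U) = -9 + (-6 + U)*(3 + U)/2 (j(p, U) = -9 + ((U + 3)*(-6 + U))/2 = -9 + ((3 + U)*(-6 + U))/2 = -9 + ((-6 + U)*(3 + U))/2 = -9 + (-6 + U)*(3 + U)/2)
1/(638 + j(3 - 2*3, F(-4, -4))) = 1/(638 + (-18 + (-2 - 4*(-4))**2/2 - 3*(-2 - 4*(-4))/2)) = 1/(638 + (-18 + (-2 + 16)**2/2 - 3*(-2 + 16)/2)) = 1/(638 + (-18 + (1/2)*14**2 - 3/2*14)) = 1/(638 + (-18 + (1/2)*196 - 21)) = 1/(638 + (-18 + 98 - 21)) = 1/(638 + 59) = 1/697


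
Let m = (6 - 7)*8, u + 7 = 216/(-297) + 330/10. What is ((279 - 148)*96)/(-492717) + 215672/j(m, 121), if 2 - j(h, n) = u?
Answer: -48705045355/5255648 ≈ -9267.2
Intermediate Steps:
u = 278/11 (u = -7 + (216/(-297) + 330/10) = -7 + (216*(-1/297) + 330*(⅒)) = -7 + (-8/11 + 33) = -7 + 355/11 = 278/11 ≈ 25.273)
m = -8 (m = -1*8 = -8)
j(h, n) = -256/11 (j(h, n) = 2 - 1*278/11 = 2 - 278/11 = -256/11)
((279 - 148)*96)/(-492717) + 215672/j(m, 121) = ((279 - 148)*96)/(-492717) + 215672/(-256/11) = (131*96)*(-1/492717) + 215672*(-11/256) = 12576*(-1/492717) - 296549/32 = -4192/164239 - 296549/32 = -48705045355/5255648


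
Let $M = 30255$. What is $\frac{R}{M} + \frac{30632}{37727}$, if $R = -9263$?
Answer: $\frac{577305959}{1141430385} \approx 0.50577$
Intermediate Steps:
$\frac{R}{M} + \frac{30632}{37727} = - \frac{9263}{30255} + \frac{30632}{37727} = \frac{577305959}{1141430385}$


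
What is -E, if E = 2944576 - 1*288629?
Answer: -2655947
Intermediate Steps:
E = 2655947 (E = 2944576 - 288629 = 2655947)
-E = -1*2655947 = -2655947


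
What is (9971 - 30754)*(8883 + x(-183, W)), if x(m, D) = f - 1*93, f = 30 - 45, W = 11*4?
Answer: -182370825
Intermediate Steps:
W = 44
f = -15
x(m, D) = -108 (x(m, D) = -15 - 1*93 = -15 - 93 = -108)
(9971 - 30754)*(8883 + x(-183, W)) = (9971 - 30754)*(8883 - 108) = -20783*8775 = -182370825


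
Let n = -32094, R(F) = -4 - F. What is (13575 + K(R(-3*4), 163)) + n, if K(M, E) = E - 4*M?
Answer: -18388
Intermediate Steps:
(13575 + K(R(-3*4), 163)) + n = (13575 + (163 - 4*(-4 - (-3)*4))) - 32094 = (13575 + (163 - 4*(-4 - 1*(-12)))) - 32094 = (13575 + (163 - 4*(-4 + 12))) - 32094 = (13575 + (163 - 4*8)) - 32094 = (13575 + (163 - 32)) - 32094 = (13575 + 131) - 32094 = 13706 - 32094 = -18388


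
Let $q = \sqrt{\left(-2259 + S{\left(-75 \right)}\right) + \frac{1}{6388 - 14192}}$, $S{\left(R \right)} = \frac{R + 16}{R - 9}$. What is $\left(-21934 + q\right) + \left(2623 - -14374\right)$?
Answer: $-4937 + \frac{i \sqrt{3790830180207}}{40971} \approx -4937.0 + 47.522 i$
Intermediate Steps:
$S{\left(R \right)} = \frac{16 + R}{-9 + R}$
$q = \frac{i \sqrt{3790830180207}}{40971}$ ($q = \sqrt{\left(-2259 + \frac{16 - 75}{-9 - 75}\right) + \frac{1}{6388 - 14192}} = \sqrt{\left(-2259 + \frac{1}{-84} \left(-59\right)\right) + \frac{1}{-7804}} = \sqrt{\left(-2259 - - \frac{59}{84}\right) - \frac{1}{7804}} = \sqrt{\left(-2259 + \frac{59}{84}\right) - \frac{1}{7804}} = \sqrt{- \frac{189697}{84} - \frac{1}{7804}} = \sqrt{- \frac{92524717}{40971}} = \frac{i \sqrt{3790830180207}}{40971} \approx 47.522 i$)
$\left(-21934 + q\right) + \left(2623 - -14374\right) = \left(-21934 + \frac{i \sqrt{3790830180207}}{40971}\right) + \left(2623 - -14374\right) = \left(-21934 + \frac{i \sqrt{3790830180207}}{40971}\right) + \left(2623 + 14374\right) = \left(-21934 + \frac{i \sqrt{3790830180207}}{40971}\right) + 16997 = -4937 + \frac{i \sqrt{3790830180207}}{40971}$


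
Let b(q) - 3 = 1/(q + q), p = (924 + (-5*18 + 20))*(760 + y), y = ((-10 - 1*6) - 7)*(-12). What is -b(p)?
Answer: -5308465/1769488 ≈ -3.0000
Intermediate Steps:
y = 276 (y = ((-10 - 6) - 7)*(-12) = (-16 - 7)*(-12) = -23*(-12) = 276)
p = 884744 (p = (924 + (-5*18 + 20))*(760 + 276) = (924 + (-90 + 20))*1036 = (924 - 70)*1036 = 854*1036 = 884744)
b(q) = 3 + 1/(2*q) (b(q) = 3 + 1/(q + q) = 3 + 1/(2*q))
-b(p) = -(3 + (1/2)/884744) = -(3 + (1/2)*(1/884744)) = -(3 + 1/1769488) = -1*5308465/1769488 = -5308465/1769488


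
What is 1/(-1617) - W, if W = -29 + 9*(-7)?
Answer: 148763/1617 ≈ 91.999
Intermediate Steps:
W = -92 (W = -29 - 63 = -92)
1/(-1617) - W = 1/(-1617) - 1*(-92) = -1/1617 + 92 = 148763/1617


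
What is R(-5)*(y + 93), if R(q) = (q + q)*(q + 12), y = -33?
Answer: -4200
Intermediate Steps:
R(q) = 2*q*(12 + q) (R(q) = (2*q)*(12 + q) = 2*q*(12 + q))
R(-5)*(y + 93) = (2*(-5)*(12 - 5))*(-33 + 93) = (2*(-5)*7)*60 = -70*60 = -4200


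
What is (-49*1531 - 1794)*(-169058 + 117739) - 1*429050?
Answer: 3941537297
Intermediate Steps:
(-49*1531 - 1794)*(-169058 + 117739) - 1*429050 = (-75019 - 1794)*(-51319) - 429050 = -76813*(-51319) - 429050 = 3941966347 - 429050 = 3941537297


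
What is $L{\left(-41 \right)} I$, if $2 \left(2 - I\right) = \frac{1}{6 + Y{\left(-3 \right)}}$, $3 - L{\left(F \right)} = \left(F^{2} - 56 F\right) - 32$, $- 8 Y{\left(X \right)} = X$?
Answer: $- \frac{128772}{17} \approx -7574.8$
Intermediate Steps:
$Y{\left(X \right)} = - \frac{X}{8}$
$L{\left(F \right)} = 35 - F^{2} + 56 F$ ($L{\left(F \right)} = 3 - \left(\left(F^{2} - 56 F\right) - 32\right) = 3 - \left(-32 + F^{2} - 56 F\right) = 3 + \left(32 - F^{2} + 56 F\right) = 35 - F^{2} + 56 F$)
$I = \frac{98}{51}$ ($I = 2 - \frac{1}{2 \left(6 - - \frac{3}{8}\right)} = 2 - \frac{1}{2 \left(6 + \frac{3}{8}\right)} = 2 - \frac{1}{2 \cdot \frac{51}{8}} = 2 - \frac{4}{51} = \frac{98}{51} \approx 1.9216$)
$L{\left(-41 \right)} I = \left(35 - \left(-41\right)^{2} + 56 \left(-41\right)\right) \frac{98}{51} = \left(35 - 1681 - 2296\right) \frac{98}{51} = \left(-3942\right) \frac{98}{51} = - \frac{128772}{17}$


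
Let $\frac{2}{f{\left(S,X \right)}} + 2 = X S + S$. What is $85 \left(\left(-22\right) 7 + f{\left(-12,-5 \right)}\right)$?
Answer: $- \frac{300985}{23} \approx -13086.0$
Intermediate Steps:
$f{\left(S,X \right)} = \frac{2}{-2 + S + S X}$ ($f{\left(S,X \right)} = \frac{2}{-2 + \left(X S + S\right)} = \frac{2}{-2 + \left(S X + S\right)} = \frac{2}{-2 + \left(S + S X\right)} = \frac{2}{-2 + S + S X}$)
$85 \left(\left(-22\right) 7 + f{\left(-12,-5 \right)}\right) = 85 \left(\left(-22\right) 7 + \frac{2}{-2 - 12 - -60}\right) = 85 \left(-154 + \frac{2}{-2 - 12 + 60}\right) = 85 \left(-154 + \frac{2}{46}\right) = 85 \left(-154 + 2 \cdot \frac{1}{46}\right) = 85 \left(-154 + \frac{1}{23}\right) = 85 \left(- \frac{3541}{23}\right) = - \frac{300985}{23}$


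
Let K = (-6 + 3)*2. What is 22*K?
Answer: -132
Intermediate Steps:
K = -6 (K = -3*2 = -6)
22*K = 22*(-6) = -132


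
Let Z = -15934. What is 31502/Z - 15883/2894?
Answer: -172123255/23056498 ≈ -7.4653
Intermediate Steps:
31502/Z - 15883/2894 = 31502/(-15934) - 15883/2894 = 31502*(-1/15934) - 15883*1/2894 = -15751/7967 - 15883/2894 = -172123255/23056498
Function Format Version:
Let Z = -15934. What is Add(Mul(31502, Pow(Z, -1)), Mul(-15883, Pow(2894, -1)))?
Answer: Rational(-172123255, 23056498) ≈ -7.4653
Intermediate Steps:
Add(Mul(31502, Pow(Z, -1)), Mul(-15883, Pow(2894, -1))) = Add(Mul(31502, Pow(-15934, -1)), Mul(-15883, Pow(2894, -1))) = Add(Mul(31502, Rational(-1, 15934)), Mul(-15883, Rational(1, 2894))) = Add(Rational(-15751, 7967), Rational(-15883, 2894)) = Rational(-172123255, 23056498)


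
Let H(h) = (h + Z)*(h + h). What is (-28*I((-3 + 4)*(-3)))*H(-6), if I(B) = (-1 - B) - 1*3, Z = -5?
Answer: 3696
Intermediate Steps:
I(B) = -4 - B (I(B) = (-1 - B) - 3 = -4 - B)
H(h) = 2*h*(-5 + h) (H(h) = (h - 5)*(h + h) = (-5 + h)*(2*h) = 2*h*(-5 + h))
(-28*I((-3 + 4)*(-3)))*H(-6) = (-28*(-4 - (-3 + 4)*(-3)))*(2*(-6)*(-5 - 6)) = (-28*(-4 - (-3)))*(2*(-6)*(-11)) = -28*(-4 - 1*(-3))*132 = -28*(-4 + 3)*132 = -28*(-1)*132 = 28*132 = 3696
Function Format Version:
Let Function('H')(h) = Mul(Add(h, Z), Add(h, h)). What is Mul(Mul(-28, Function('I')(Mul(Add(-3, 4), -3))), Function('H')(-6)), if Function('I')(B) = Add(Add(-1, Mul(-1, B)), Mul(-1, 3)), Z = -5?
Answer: 3696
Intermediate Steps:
Function('I')(B) = Add(-4, Mul(-1, B)) (Function('I')(B) = Add(Add(-1, Mul(-1, B)), -3) = Add(-4, Mul(-1, B)))
Function('H')(h) = Mul(2, h, Add(-5, h)) (Function('H')(h) = Mul(Add(h, -5), Add(h, h)) = Mul(Add(-5, h), Mul(2, h)) = Mul(2, h, Add(-5, h)))
Mul(Mul(-28, Function('I')(Mul(Add(-3, 4), -3))), Function('H')(-6)) = Mul(Mul(-28, Add(-4, Mul(-1, Mul(Add(-3, 4), -3)))), Mul(2, -6, Add(-5, -6))) = Mul(Mul(-28, Add(-4, Mul(-1, Mul(1, -3)))), Mul(2, -6, -11)) = Mul(Mul(-28, Add(-4, Mul(-1, -3))), 132) = Mul(Mul(-28, Add(-4, 3)), 132) = Mul(Mul(-28, -1), 132) = Mul(28, 132) = 3696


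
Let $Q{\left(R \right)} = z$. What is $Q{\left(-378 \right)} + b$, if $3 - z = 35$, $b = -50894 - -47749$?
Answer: $-3177$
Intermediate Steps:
$b = -3145$ ($b = -50894 + 47749 = -3145$)
$z = -32$ ($z = 3 - 35 = -32$)
$Q{\left(R \right)} = -32$
$Q{\left(-378 \right)} + b = -32 - 3145 = -3177$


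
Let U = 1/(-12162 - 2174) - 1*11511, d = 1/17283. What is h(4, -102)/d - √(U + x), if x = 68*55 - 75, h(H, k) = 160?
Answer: 2765280 - I*√1574723598/448 ≈ 2.7653e+6 - 88.578*I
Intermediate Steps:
d = 1/17283 ≈ 5.7860e-5
x = 3665 (x = 3740 - 75 = 3665)
U = -165021697/14336 (U = 1/(-14336) - 11511 = -1/14336 - 11511 = -165021697/14336 ≈ -11511.)
h(4, -102)/d - √(U + x) = 160/(1/17283) - √(-165021697/14336 + 3665) = 160*17283 - √(-112480257/14336) = 2765280 - I*√1574723598/448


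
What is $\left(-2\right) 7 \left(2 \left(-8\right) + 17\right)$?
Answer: $-14$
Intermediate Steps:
$\left(-2\right) 7 \left(2 \left(-8\right) + 17\right) = - 14 \left(-16 + 17\right) = \left(-14\right) 1 = -14$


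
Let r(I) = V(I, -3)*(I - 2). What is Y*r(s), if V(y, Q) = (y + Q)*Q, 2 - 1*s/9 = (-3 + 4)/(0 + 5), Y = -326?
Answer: 4582908/25 ≈ 1.8332e+5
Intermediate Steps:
s = 81/5 (s = 18 - 9*(-3 + 4)/(0 + 5) = 18 - 9/5 = 81/5 ≈ 16.200)
V(y, Q) = Q*(Q + y) (V(y, Q) = (Q + y)*Q = Q*(Q + y))
r(I) = (-2 + I)*(9 - 3*I) (r(I) = (-3*(-3 + I))*(I - 2) = (9 - 3*I)*(-2 + I) = (-2 + I)*(9 - 3*I))
Y*r(s) = -978*(-2 + 81/5)*(3 - 1*81/5) = -978*71*(3 - 81/5)/5 = -978*71*(-66)/(5*5) = -326*(-14058/25) = 4582908/25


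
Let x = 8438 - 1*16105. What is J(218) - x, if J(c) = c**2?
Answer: 55191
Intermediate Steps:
x = -7667 (x = 8438 - 16105 = -7667)
J(218) - x = 218**2 - 1*(-7667) = 47524 + 7667 = 55191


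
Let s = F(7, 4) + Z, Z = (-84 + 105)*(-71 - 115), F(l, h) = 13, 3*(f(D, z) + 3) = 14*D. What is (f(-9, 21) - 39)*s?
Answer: 327012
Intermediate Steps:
f(D, z) = -3 + 14*D/3 (f(D, z) = -3 + (14*D)/3 = -3 + 14*D/3)
Z = -3906 (Z = 21*(-186) = -3906)
s = -3893 (s = 13 - 3906 = -3893)
(f(-9, 21) - 39)*s = ((-3 + (14/3)*(-9)) - 39)*(-3893) = ((-3 - 42) - 39)*(-3893) = (-45 - 39)*(-3893) = -84*(-3893) = 327012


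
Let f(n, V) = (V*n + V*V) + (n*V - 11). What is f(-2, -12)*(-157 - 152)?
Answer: -55929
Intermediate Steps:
f(n, V) = -11 + V² + 2*V*n (f(n, V) = (V*n + V²) + (V*n - 11) = (V² + V*n) + (-11 + V*n) = -11 + V² + 2*V*n)
f(-2, -12)*(-157 - 152) = (-11 + (-12)² + 2*(-12)*(-2))*(-157 - 152) = (-11 + 144 + 48)*(-309) = 181*(-309) = -55929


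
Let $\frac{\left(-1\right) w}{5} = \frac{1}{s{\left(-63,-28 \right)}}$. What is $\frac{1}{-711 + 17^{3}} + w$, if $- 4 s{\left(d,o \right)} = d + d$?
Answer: $- \frac{41957}{264726} \approx -0.15849$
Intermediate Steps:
$s{\left(d,o \right)} = - \frac{d}{2}$ ($s{\left(d,o \right)} = - \frac{d + d}{4} = - \frac{2 d}{4} = - \frac{d}{2}$)
$w = - \frac{10}{63}$ ($w = - \frac{5}{\left(- \frac{1}{2}\right) \left(-63\right)} = - \frac{5}{\frac{63}{2}} = \left(-5\right) \frac{2}{63} = - \frac{10}{63} \approx -0.15873$)
$\frac{1}{-711 + 17^{3}} + w = \frac{1}{-711 + 17^{3}} - \frac{10}{63} = \frac{1}{-711 + 4913} - \frac{10}{63} = \frac{1}{4202} - \frac{10}{63} = - \frac{41957}{264726}$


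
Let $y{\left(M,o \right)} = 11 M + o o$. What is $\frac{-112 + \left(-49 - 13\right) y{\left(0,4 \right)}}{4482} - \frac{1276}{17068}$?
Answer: $- \frac{1023421}{3187449} \approx -0.32108$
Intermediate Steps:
$y{\left(M,o \right)} = o^{2} + 11 M$ ($y{\left(M,o \right)} = 11 M + o^{2} = o^{2} + 11 M$)
$\frac{-112 + \left(-49 - 13\right) y{\left(0,4 \right)}}{4482} - \frac{1276}{17068} = \frac{-112 + \left(-49 - 13\right) \left(4^{2} + 11 \cdot 0\right)}{4482} - \frac{1276}{17068} = \left(-112 + \left(-49 - 13\right) \left(16 + 0\right)\right) \frac{1}{4482} - \frac{319}{4267} = \left(-112 - 992\right) \frac{1}{4482} - \frac{319}{4267} = \left(-1104\right) \frac{1}{4482} - \frac{319}{4267} = - \frac{184}{747} - \frac{319}{4267} = - \frac{1023421}{3187449}$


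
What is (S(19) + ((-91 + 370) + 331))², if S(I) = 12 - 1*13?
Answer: 370881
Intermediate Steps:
S(I) = -1 (S(I) = 12 - 13 = -1)
(S(19) + ((-91 + 370) + 331))² = (-1 + ((-91 + 370) + 331))² = (-1 + (279 + 331))² = (-1 + 610)² = 609² = 370881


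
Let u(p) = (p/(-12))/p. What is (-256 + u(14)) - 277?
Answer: -6397/12 ≈ -533.08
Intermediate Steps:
u(p) = -1/12 (u(p) = (p*(-1/12))/p = (-p/12)/p = -1/12)
(-256 + u(14)) - 277 = (-256 - 1/12) - 277 = -3073/12 - 277 = -6397/12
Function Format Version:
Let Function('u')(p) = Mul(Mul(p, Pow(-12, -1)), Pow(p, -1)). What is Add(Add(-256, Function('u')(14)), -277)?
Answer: Rational(-6397, 12) ≈ -533.08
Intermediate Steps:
Function('u')(p) = Rational(-1, 12) (Function('u')(p) = Mul(Mul(p, Rational(-1, 12)), Pow(p, -1)) = Mul(Mul(Rational(-1, 12), p), Pow(p, -1)) = Rational(-1, 12))
Add(Add(-256, Function('u')(14)), -277) = Add(Add(-256, Rational(-1, 12)), -277) = Add(Rational(-3073, 12), -277) = Rational(-6397, 12)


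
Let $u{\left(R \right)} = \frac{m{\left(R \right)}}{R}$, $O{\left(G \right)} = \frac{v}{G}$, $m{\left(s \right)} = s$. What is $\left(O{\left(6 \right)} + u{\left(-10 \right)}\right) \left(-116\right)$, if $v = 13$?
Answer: $- \frac{1102}{3} \approx -367.33$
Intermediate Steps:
$O{\left(G \right)} = \frac{13}{G}$
$u{\left(R \right)} = 1$ ($u{\left(R \right)} = \frac{R}{R} = 1$)
$\left(O{\left(6 \right)} + u{\left(-10 \right)}\right) \left(-116\right) = \left(\frac{13}{6} + 1\right) \left(-116\right) = \frac{19}{6} \left(-116\right) = - \frac{1102}{3}$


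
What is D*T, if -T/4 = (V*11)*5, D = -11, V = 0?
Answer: 0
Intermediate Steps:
T = 0 (T = -4*0*11*5 = -0*5 = -4*0 = 0)
D*T = -11*0 = 0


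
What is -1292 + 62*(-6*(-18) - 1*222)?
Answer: -8360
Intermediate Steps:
-1292 + 62*(-6*(-18) - 1*222) = -1292 + 62*(108 - 222) = -1292 + 62*(-114) = -1292 - 7068 = -8360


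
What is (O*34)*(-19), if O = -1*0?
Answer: 0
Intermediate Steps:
O = 0
(O*34)*(-19) = (0*34)*(-19) = 0*(-19) = 0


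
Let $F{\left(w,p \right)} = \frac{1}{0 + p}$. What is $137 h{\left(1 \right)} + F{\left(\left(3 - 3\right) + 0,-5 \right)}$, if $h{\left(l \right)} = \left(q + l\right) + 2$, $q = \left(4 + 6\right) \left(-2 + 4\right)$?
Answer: $\frac{15754}{5} \approx 3150.8$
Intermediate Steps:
$q = 20$ ($q = 10 \cdot 2 = 20$)
$F{\left(w,p \right)} = \frac{1}{p}$
$h{\left(l \right)} = 22 + l$ ($h{\left(l \right)} = \left(20 + l\right) + 2 = 22 + l$)
$137 h{\left(1 \right)} + F{\left(\left(3 - 3\right) + 0,-5 \right)} = 137 \left(22 + 1\right) + \frac{1}{-5} = 137 \cdot 23 - \frac{1}{5} = 3151 - \frac{1}{5} = \frac{15754}{5}$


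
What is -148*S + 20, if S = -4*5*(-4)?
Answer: -11820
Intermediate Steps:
S = 80 (S = -20*(-4) = 80)
-148*S + 20 = -148*80 + 20 = -11840 + 20 = -11820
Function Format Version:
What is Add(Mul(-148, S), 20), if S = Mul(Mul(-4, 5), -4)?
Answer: -11820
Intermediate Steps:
S = 80 (S = Mul(-20, -4) = 80)
Add(Mul(-148, S), 20) = Add(Mul(-148, 80), 20) = Add(-11840, 20) = -11820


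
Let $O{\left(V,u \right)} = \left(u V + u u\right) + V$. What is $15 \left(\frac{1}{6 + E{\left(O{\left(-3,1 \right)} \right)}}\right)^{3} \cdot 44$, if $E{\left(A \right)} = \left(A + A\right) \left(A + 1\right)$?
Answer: $\frac{165}{24334} \approx 0.0067806$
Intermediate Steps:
$O{\left(V,u \right)} = V + u^{2} + V u$ ($O{\left(V,u \right)} = \left(V u + u^{2}\right) + V = \left(u^{2} + V u\right) + V = V + u^{2} + V u$)
$E{\left(A \right)} = 2 A \left(1 + A\right)$
$15 \left(\frac{1}{6 + E{\left(O{\left(-3,1 \right)} \right)}}\right)^{3} \cdot 44 = 15 \left(\frac{1}{6 + 2 \left(-3 + 1^{2} - 3\right) \left(1 - \left(6 - 1\right)\right)}\right)^{3} \cdot 44 = 15 \left(\frac{1}{6 + 2 \left(-3 + 1 - 3\right) \left(1 - 5\right)}\right)^{3} \cdot 44 = 15 \left(\frac{1}{6 + 2 \left(-5\right) \left(1 - 5\right)}\right)^{3} \cdot 44 = 15 \left(\frac{1}{6 + 2 \left(-5\right) \left(-4\right)}\right)^{3} \cdot 44 = 15 \left(\frac{1}{6 + 40}\right)^{3} \cdot 44 = 15 \left(\frac{1}{46}\right)^{3} \cdot 44 = \frac{15}{97336} \cdot 44 = \frac{165}{24334}$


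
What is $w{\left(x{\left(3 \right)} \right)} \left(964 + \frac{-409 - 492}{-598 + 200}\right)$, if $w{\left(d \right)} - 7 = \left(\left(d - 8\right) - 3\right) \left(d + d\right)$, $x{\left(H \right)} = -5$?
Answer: $\frac{64223691}{398} \approx 1.6137 \cdot 10^{5}$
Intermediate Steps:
$w{\left(d \right)} = 7 + 2 d \left(-11 + d\right)$ ($w{\left(d \right)} = 7 + \left(\left(d - 8\right) - 3\right) \left(d + d\right) = 7 + \left(\left(-8 + d\right) - 3\right) 2 d = 7 + \left(-11 + d\right) 2 d = 7 + 2 d \left(-11 + d\right)$)
$w{\left(x{\left(3 \right)} \right)} \left(964 + \frac{-409 - 492}{-598 + 200}\right) = \left(7 - -110 + 2 \left(-5\right)^{2}\right) \left(964 + \frac{-409 - 492}{-598 + 200}\right) = \left(7 + 110 + 2 \cdot 25\right) \left(964 - \frac{901}{-398}\right) = \left(7 + 110 + 50\right) \left(964 - - \frac{901}{398}\right) = 167 \left(964 + \frac{901}{398}\right) = 167 \cdot \frac{384573}{398} = \frac{64223691}{398}$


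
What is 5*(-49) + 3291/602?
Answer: -144199/602 ≈ -239.53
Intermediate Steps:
5*(-49) + 3291/602 = -245 + 3291*(1/602) = -245 + 3291/602 = -144199/602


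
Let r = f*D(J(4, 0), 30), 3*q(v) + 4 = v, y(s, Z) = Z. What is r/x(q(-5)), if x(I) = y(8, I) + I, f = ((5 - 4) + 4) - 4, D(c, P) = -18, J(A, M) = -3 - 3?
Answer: 3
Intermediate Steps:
J(A, M) = -6
f = 1 (f = (1 + 4) - 4 = 5 - 4 = 1)
q(v) = -4/3 + v/3
r = -18 (r = 1*(-18) = -18)
x(I) = 2*I (x(I) = I + I = 2*I)
r/x(q(-5)) = -18*1/(2*(-4/3 + (1/3)*(-5))) = -18*1/(2*(-4/3 - 5/3)) = -18/(2*(-3)) = -18/(-6) = -18*(-1/6) = 3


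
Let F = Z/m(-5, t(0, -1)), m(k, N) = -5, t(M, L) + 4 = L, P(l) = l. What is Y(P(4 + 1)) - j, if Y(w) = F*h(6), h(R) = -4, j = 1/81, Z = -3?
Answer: -977/405 ≈ -2.4123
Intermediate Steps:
j = 1/81 ≈ 0.012346
t(M, L) = -4 + L
F = 3/5 (F = -3/(-5) = -3*(-1/5) = 3/5 ≈ 0.60000)
Y(w) = -12/5 (Y(w) = (3/5)*(-4) = -12/5)
Y(P(4 + 1)) - j = -12/5 - 1*1/81 = -12/5 - 1/81 = -977/405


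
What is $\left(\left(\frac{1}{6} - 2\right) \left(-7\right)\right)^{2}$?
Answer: $\frac{5929}{36} \approx 164.69$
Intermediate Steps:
$\left(\left(\frac{1}{6} - 2\right) \left(-7\right)\right)^{2} = \left(\left(- \frac{11}{6}\right) \left(-7\right)\right)^{2} = \left(\frac{77}{6}\right)^{2} = \frac{5929}{36}$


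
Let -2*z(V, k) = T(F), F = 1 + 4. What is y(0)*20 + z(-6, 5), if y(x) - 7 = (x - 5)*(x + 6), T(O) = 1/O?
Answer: -4601/10 ≈ -460.10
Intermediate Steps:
F = 5
y(x) = 7 + (-5 + x)*(6 + x) (y(x) = 7 + (x - 5)*(x + 6) = 7 + (-5 + x)*(6 + x))
z(V, k) = -⅒ (z(V, k) = -½/5 = -½*⅕ = -⅒)
y(0)*20 + z(-6, 5) = (-23 + 0 + 0²)*20 - ⅒ = (-23 + 0 + 0)*20 - ⅒ = -23*20 - ⅒ = -460 - ⅒ = -4601/10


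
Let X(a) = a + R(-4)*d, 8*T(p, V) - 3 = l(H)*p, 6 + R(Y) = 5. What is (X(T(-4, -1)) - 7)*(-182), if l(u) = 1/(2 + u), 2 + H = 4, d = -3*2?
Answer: 273/2 ≈ 136.50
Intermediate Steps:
d = -6
H = 2 (H = -2 + 4 = 2)
R(Y) = -1 (R(Y) = -6 + 5 = -1)
T(p, V) = 3/8 + p/32 (T(p, V) = 3/8 + (p/(2 + 2))/8 = 3/8 + (p/4)/8 = 3/8 + p/32)
X(a) = 6 + a (X(a) = a - 1*(-6) = a + 6 = 6 + a)
(X(T(-4, -1)) - 7)*(-182) = ((6 + (3/8 + (1/32)*(-4))) - 7)*(-182) = ((6 + (3/8 - ⅛)) - 7)*(-182) = ((6 + ¼) - 7)*(-182) = (25/4 - 7)*(-182) = -¾*(-182) = 273/2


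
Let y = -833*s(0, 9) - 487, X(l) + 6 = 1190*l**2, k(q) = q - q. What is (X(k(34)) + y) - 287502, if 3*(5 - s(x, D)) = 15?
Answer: -287995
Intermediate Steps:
k(q) = 0
s(x, D) = 0 (s(x, D) = 5 - 1/3*15 = 5 - 5 = 0)
X(l) = -6 + 1190*l**2
y = -487 (y = -833*0 - 487 = 0 - 487 = -487)
(X(k(34)) + y) - 287502 = ((-6 + 1190*0**2) - 487) - 287502 = ((-6 + 1190*0) - 487) - 287502 = ((-6 + 0) - 487) - 287502 = (-6 - 487) - 287502 = -493 - 287502 = -287995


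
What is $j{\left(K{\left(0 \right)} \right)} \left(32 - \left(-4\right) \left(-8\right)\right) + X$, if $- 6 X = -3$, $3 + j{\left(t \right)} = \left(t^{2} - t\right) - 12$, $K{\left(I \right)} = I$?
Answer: $\frac{1}{2} \approx 0.5$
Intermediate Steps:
$j{\left(t \right)} = -15 + t^{2} - t$ ($j{\left(t \right)} = -3 - \left(12 + t - t^{2}\right) = -15 + t^{2} - t$)
$X = \frac{1}{2}$ ($X = \left(- \frac{1}{6}\right) \left(-3\right) = \frac{1}{2} \approx 0.5$)
$j{\left(K{\left(0 \right)} \right)} \left(32 - \left(-4\right) \left(-8\right)\right) + X = \left(-15 + 0^{2} - 0\right) \left(32 - \left(-4\right) \left(-8\right)\right) + \frac{1}{2} = \left(-15 + 0 + 0\right) \left(32 - 32\right) + \frac{1}{2} = - 15 \left(32 - 32\right) + \frac{1}{2} = \left(-15\right) 0 + \frac{1}{2} = 0 + \frac{1}{2} = \frac{1}{2}$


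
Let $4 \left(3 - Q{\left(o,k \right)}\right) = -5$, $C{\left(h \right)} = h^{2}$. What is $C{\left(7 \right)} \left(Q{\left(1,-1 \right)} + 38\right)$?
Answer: $\frac{8281}{4} \approx 2070.3$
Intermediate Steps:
$Q{\left(o,k \right)} = \frac{17}{4}$ ($Q{\left(o,k \right)} = 3 - - \frac{5}{4} = 3 + \frac{5}{4} = \frac{17}{4}$)
$C{\left(7 \right)} \left(Q{\left(1,-1 \right)} + 38\right) = 7^{2} \left(\frac{17}{4} + 38\right) = 49 \cdot \frac{169}{4} = \frac{8281}{4}$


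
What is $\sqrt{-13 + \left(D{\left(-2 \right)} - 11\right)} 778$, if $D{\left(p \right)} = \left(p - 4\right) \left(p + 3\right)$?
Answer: $778 i \sqrt{30} \approx 4261.3 i$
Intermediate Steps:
$D{\left(p \right)} = \left(-4 + p\right) \left(3 + p\right)$
$\sqrt{-13 + \left(D{\left(-2 \right)} - 11\right)} 778 = \sqrt{-13 - 17} \cdot 778 = \sqrt{-30} \cdot 778 = i \sqrt{30} \cdot 778 = 778 i \sqrt{30}$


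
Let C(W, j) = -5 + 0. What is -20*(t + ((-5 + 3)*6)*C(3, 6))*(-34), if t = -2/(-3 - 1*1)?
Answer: 41140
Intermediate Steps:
C(W, j) = -5
t = 1/2 (t = -2/(-3 - 1) = -2/(-4) = -2*(-1/4) = 1/2 ≈ 0.50000)
-20*(t + ((-5 + 3)*6)*C(3, 6))*(-34) = -20*(1/2 + ((-5 + 3)*6)*(-5))*(-34) = -20*(1/2 - 2*6*(-5))*(-34) = -20*(1/2 - 12*(-5))*(-34) = -20*(1/2 + 60)*(-34) = -20*121/2*(-34) = -1210*(-34) = 41140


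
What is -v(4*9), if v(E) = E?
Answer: -36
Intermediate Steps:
-v(4*9) = -4*9 = -1*36 = -36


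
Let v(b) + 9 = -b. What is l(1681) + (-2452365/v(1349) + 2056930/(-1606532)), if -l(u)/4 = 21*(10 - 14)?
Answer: 583756351307/272708807 ≈ 2140.6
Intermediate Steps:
v(b) = -9 - b
l(u) = 336 (l(u) = -84*(10 - 14) = -84*(-4) = -4*(-84) = 336)
l(1681) + (-2452365/v(1349) + 2056930/(-1606532)) = 336 + (-2452365/(-9 - 1*1349) + 2056930/(-1606532)) = 336 + (-2452365/(-9 - 1349) + 2056930*(-1/1606532)) = 336 + (-2452365/(-1358) - 1028465/803266) = 336 + (-2452365*(-1/1358) - 1028465/803266) = 336 + (2452365/1358 - 1028465/803266) = 336 + 492126192155/272708807 = 583756351307/272708807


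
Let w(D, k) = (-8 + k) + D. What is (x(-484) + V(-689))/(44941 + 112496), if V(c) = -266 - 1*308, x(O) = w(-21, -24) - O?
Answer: -143/157437 ≈ -0.00090830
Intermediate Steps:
w(D, k) = -8 + D + k
x(O) = -53 - O (x(O) = (-8 - 21 - 24) - O = -53 - O)
V(c) = -574 (V(c) = -266 - 308 = -574)
(x(-484) + V(-689))/(44941 + 112496) = ((-53 - 1*(-484)) - 574)/(44941 + 112496) = ((-53 + 484) - 574)/157437 = (431 - 574)*(1/157437) = -143*1/157437 = -143/157437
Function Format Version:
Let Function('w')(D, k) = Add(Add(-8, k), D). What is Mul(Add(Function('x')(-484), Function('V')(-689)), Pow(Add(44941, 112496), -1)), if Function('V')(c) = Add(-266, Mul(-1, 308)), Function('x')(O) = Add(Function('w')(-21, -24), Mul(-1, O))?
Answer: Rational(-143, 157437) ≈ -0.00090830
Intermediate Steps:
Function('w')(D, k) = Add(-8, D, k)
Function('x')(O) = Add(-53, Mul(-1, O)) (Function('x')(O) = Add(Add(-8, -21, -24), Mul(-1, O)) = Add(-53, Mul(-1, O)))
Function('V')(c) = -574 (Function('V')(c) = Add(-266, -308) = -574)
Mul(Add(Function('x')(-484), Function('V')(-689)), Pow(Add(44941, 112496), -1)) = Mul(Add(Add(-53, Mul(-1, -484)), -574), Pow(Add(44941, 112496), -1)) = Mul(Add(Add(-53, 484), -574), Pow(157437, -1)) = Mul(Add(431, -574), Rational(1, 157437)) = Mul(-143, Rational(1, 157437)) = Rational(-143, 157437)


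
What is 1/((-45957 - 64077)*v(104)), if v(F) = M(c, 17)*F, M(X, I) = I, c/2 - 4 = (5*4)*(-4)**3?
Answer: -1/194540112 ≈ -5.1403e-9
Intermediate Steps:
c = -2552 (c = 8 + 2*((5*4)*(-4)**3) = 8 + 2*(20*(-64)) = 8 + 2*(-1280) = 8 - 2560 = -2552)
v(F) = 17*F
1/((-45957 - 64077)*v(104)) = 1/((-45957 - 64077)*((17*104))) = 1/(-110034*1768) = -1/110034*1/1768 = -1/194540112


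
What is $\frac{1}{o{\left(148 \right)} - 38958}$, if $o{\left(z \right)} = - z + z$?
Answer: $- \frac{1}{38958} \approx -2.5669 \cdot 10^{-5}$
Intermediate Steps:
$o{\left(z \right)} = 0$
$\frac{1}{o{\left(148 \right)} - 38958} = \frac{1}{0 - 38958} = \frac{1}{-38958} = - \frac{1}{38958}$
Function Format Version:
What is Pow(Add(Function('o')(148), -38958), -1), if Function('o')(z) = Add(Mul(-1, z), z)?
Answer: Rational(-1, 38958) ≈ -2.5669e-5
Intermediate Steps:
Function('o')(z) = 0
Pow(Add(Function('o')(148), -38958), -1) = Pow(Add(0, -38958), -1) = Pow(-38958, -1) = Rational(-1, 38958)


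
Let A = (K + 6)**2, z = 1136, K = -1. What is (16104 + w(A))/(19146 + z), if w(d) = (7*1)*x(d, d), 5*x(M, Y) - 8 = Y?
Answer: 80751/101410 ≈ 0.79628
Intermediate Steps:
x(M, Y) = 8/5 + Y/5
A = 25 (A = (-1 + 6)**2 = 5**2 = 25)
w(d) = 56/5 + 7*d/5 (w(d) = (7*1)*(8/5 + d/5) = 7*(8/5 + d/5) = 56/5 + 7*d/5)
(16104 + w(A))/(19146 + z) = (16104 + (56/5 + (7/5)*25))/(19146 + 1136) = (16104 + (56/5 + 35))/20282 = (16104 + 231/5)*(1/20282) = (80751/5)*(1/20282) = 80751/101410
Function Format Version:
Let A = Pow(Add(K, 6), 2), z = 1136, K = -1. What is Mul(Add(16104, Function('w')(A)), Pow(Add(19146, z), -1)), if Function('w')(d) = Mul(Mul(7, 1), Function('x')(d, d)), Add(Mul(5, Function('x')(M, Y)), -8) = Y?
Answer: Rational(80751, 101410) ≈ 0.79628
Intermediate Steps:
Function('x')(M, Y) = Add(Rational(8, 5), Mul(Rational(1, 5), Y))
A = 25 (A = Pow(Add(-1, 6), 2) = Pow(5, 2) = 25)
Function('w')(d) = Add(Rational(56, 5), Mul(Rational(7, 5), d)) (Function('w')(d) = Mul(Mul(7, 1), Add(Rational(8, 5), Mul(Rational(1, 5), d))) = Mul(7, Add(Rational(8, 5), Mul(Rational(1, 5), d))) = Add(Rational(56, 5), Mul(Rational(7, 5), d)))
Mul(Add(16104, Function('w')(A)), Pow(Add(19146, z), -1)) = Mul(Add(16104, Add(Rational(56, 5), Mul(Rational(7, 5), 25))), Pow(Add(19146, 1136), -1)) = Mul(Add(16104, Add(Rational(56, 5), 35)), Pow(20282, -1)) = Mul(Add(16104, Rational(231, 5)), Rational(1, 20282)) = Mul(Rational(80751, 5), Rational(1, 20282)) = Rational(80751, 101410)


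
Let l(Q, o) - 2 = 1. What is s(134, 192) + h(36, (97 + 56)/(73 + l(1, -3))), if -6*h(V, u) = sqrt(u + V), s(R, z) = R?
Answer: 134 - sqrt(6099)/76 ≈ 132.97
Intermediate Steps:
l(Q, o) = 3 (l(Q, o) = 2 + 1 = 3)
h(V, u) = -sqrt(V + u)/6 (h(V, u) = -sqrt(u + V)/6 = -sqrt(V + u)/6)
s(134, 192) + h(36, (97 + 56)/(73 + l(1, -3))) = 134 - sqrt(36 + (97 + 56)/(73 + 3))/6 = 134 - sqrt(36 + 153/76)/6 = 134 - sqrt(6099)/76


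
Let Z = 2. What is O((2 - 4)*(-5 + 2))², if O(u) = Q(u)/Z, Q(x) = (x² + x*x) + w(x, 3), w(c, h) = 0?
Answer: 1296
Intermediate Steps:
Q(x) = 2*x² (Q(x) = (x² + x*x) + 0 = (x² + x²) + 0 = 2*x² + 0 = 2*x²)
O(u) = u² (O(u) = (2*u²)/2 = (2*u²)*(½) = u²)
O((2 - 4)*(-5 + 2))² = (((2 - 4)*(-5 + 2))²)² = ((-2*(-3))²)² = (6²)² = 36² = 1296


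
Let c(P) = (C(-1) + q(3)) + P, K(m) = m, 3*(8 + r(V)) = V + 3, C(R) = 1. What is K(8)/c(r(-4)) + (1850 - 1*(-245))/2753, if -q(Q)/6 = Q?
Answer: 23287/52307 ≈ 0.44520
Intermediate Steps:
q(Q) = -6*Q
r(V) = -7 + V/3 (r(V) = -8 + (V + 3)/3 = -8 + (3 + V)/3 = -8 + (1 + V/3) = -7 + V/3)
c(P) = -17 + P (c(P) = (1 - 6*3) + P = (1 - 18) + P = -17 + P)
K(8)/c(r(-4)) + (1850 - 1*(-245))/2753 = 8/(-17 + (-7 + (1/3)*(-4))) + (1850 - 1*(-245))/2753 = 8/(-17 + (-7 - 4/3)) + (1850 + 245)*(1/2753) = 8/(-17 - 25/3) + 2095*(1/2753) = 8/(-76/3) + 2095/2753 = 8*(-3/76) + 2095/2753 = -6/19 + 2095/2753 = 23287/52307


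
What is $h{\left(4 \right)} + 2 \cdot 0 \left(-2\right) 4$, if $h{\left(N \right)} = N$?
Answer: $4$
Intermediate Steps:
$h{\left(4 \right)} + 2 \cdot 0 \left(-2\right) 4 = 4 + 2 \cdot 0 \left(-2\right) 4 = 4 + 0 \left(-2\right) 4 = 4 + 0 \cdot 4 = 4 + 0 = 4$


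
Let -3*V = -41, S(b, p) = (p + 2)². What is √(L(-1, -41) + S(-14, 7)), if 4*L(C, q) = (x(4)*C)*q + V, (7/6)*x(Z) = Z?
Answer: 11*√1743/42 ≈ 10.934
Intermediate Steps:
x(Z) = 6*Z/7
S(b, p) = (2 + p)²
V = 41/3 (V = -⅓*(-41) = 41/3 ≈ 13.667)
L(C, q) = 41/12 + 6*C*q/7 (L(C, q) = ((((6/7)*4)*C)*q + 41/3)/4 = ((24*C/7)*q + 41/3)/4 = (24*C*q/7 + 41/3)/4 = (41/3 + 24*C*q/7)/4 = 41/12 + 6*C*q/7)
√(L(-1, -41) + S(-14, 7)) = √((41/12 + (6/7)*(-1)*(-41)) + (2 + 7)²) = √((41/12 + 246/7) + 9²) = √(3239/84 + 81) = √(10043/84) = 11*√1743/42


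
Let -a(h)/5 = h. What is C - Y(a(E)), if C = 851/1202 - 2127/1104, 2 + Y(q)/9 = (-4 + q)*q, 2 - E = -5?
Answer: -2713337381/221168 ≈ -12268.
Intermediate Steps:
E = 7 (E = 2 - 1*(-5) = 2 + 5 = 7)
a(h) = -5*h
Y(q) = -18 + 9*q*(-4 + q) (Y(q) = -18 + 9*((-4 + q)*q) = -18 + 9*(q*(-4 + q)) = -18 + 9*q*(-4 + q))
C = -269525/221168 (C = 851*(1/1202) - 2127*1/1104 = 851/1202 - 709/368 = -269525/221168 ≈ -1.2186)
C - Y(a(E)) = -269525/221168 - (-18 - (-180)*7 + 9*(-5*7)²) = -269525/221168 - (-18 - 36*(-35) + 9*(-35)²) = -269525/221168 - (-18 + 1260 + 9*1225) = -269525/221168 - (-18 + 1260 + 11025) = -269525/221168 - 1*12267 = -269525/221168 - 12267 = -2713337381/221168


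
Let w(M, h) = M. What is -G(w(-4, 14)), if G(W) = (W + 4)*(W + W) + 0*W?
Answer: 0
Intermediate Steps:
G(W) = 2*W*(4 + W) (G(W) = (4 + W)*(2*W) + 0 = 2*W*(4 + W) + 0 = 2*W*(4 + W))
-G(w(-4, 14)) = -2*(-4)*(4 - 4) = -2*(-4)*0 = -1*0 = 0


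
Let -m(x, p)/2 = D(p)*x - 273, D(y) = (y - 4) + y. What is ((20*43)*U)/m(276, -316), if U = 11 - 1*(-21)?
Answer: 13760/175809 ≈ 0.078267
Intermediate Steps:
D(y) = -4 + 2*y (D(y) = (-4 + y) + y = -4 + 2*y)
U = 32 (U = 11 + 21 = 32)
m(x, p) = 546 - 2*x*(-4 + 2*p) (m(x, p) = -2*((-4 + 2*p)*x - 273) = -2*(x*(-4 + 2*p) - 273) = -2*(-273 + x*(-4 + 2*p)) = 546 - 2*x*(-4 + 2*p))
((20*43)*U)/m(276, -316) = ((20*43)*32)/(546 - 4*276*(-2 - 316)) = (860*32)/(546 - 4*276*(-318)) = 27520/(546 + 351072) = 27520/351618 = 27520*(1/351618) = 13760/175809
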